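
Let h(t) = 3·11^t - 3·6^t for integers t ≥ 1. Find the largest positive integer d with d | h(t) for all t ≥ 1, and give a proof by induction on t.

d = 15

Computing the first values: h(1) = 15 and h(2) = 255; gcd(15, 255) = 15, so d ≤ 15.
We prove 15 | 3·11^t - 3·6^t for all t ≥ 1 by induction on t.
Base case (t = 1): h(1) = 15 = 15·(1), so 15 | h(1).
Suppose the result is true for t = m, i.e. 15 | h(m). Then
h(m+1) − 11·h(m) = (3·11^(m+1) - 3·6^(m+1)) − 11·(3·11^m - 3·6^m) = (-3)·6^m·(6 − 11) = (15)·6^m. Since 15 | h(m) by the inductive hypothesis, 15 | 11·h(m); and 15 | 15 since 15 = 15·1. Therefore 15 | h(m+1).
This completes the induction.
Therefore the largest such d is 15.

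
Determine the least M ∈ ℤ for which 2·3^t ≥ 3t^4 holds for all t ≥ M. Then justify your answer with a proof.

M = 8

At t = 7: 4374 < 7203, so the inequality fails and M ≥ 8. We prove 2·3^t ≥ 3t^4 for all t ≥ 8.
For the base case t = 8: 2·3^t = 13122 and 3t^4 = 12288, so 13122 ≥ 12288.
For the inductive step, assume it holds for an arbitrary r ≥ 8, so 2·3^r ≥ 3r^4.
Then 2·3^(r + 1) = 3·(2·3^r) ≥ 3·(3r^4).
Also, for r ≥ 8 we have 3·(3r^4) ≥ 3(r+1)^4, since 3 ≥ (1 + 1/r)^4 for all r ≥ 8.
Combining, 2·3^(r + 1) ≥ 3(r+1)^4.
Hence, by induction on t, the claim holds for every t ≥ 8.
Hence the smallest such M is 8.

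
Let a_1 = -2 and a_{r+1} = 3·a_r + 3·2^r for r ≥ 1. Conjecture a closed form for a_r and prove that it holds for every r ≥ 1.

Computing the first terms: a_1 = -2, a_2 = 0, a_3 = 12. This suggests a_r = -3·2^r + 4·3^(r - 1).
Base step (r = 1): the formula gives -2 = -2 = a_1.
Inductive step: suppose the statement holds for some k ≥ 1, so a_k = -3·2^k + 4·3^(k - 1).
Then a_{k+1} = 3·a_k + 3·2^k = 3·(-3·2^k + 4·3^(k - 1)) + 3·2^k = -3·2^(k + 1) + 4·3^k = -3·2^(k+1) + 4·3^((k+1) - 1),
which is the claimed formula at r = k+1.
Hence, by induction on r, the claim holds for every r ≥ 1.

a_r = -3·2^r + 4·3^(r - 1)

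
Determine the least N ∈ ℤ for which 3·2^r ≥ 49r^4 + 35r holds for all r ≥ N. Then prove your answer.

At r = 21: 6291456 < 9530304, so the inequality fails and N ≥ 22. We prove 3·2^r ≥ 49r^4 + 35r for all r ≥ 22.
Base case (r = 22): 3·2^r = 12582912 and 49r^4 + 35r = 11479314, so 12582912 ≥ 11479314.
Inductive step: assume the claim holds for r = p, so 3·2^p ≥ 49p^4 + 35p.
Then 3·2^(p + 1) = 2·(3·2^p) ≥ 2·(49p^4 + 35p).
Also, for p ≥ 22 we have 2·(49p^4 + 35p) ≥ 49(p+1)^4 + 35(p+1), since 2·(49p^4 + 35p) − (49(p+1)^4 + 35(p+1)) = 49p^4 - 196p^3 - 294p^2 - 161p - 84, which is nonnegative for all p ≥ 22.
Combining, 3·2^(p + 1) ≥ 49(p+1)^4 + 35(p+1).
By induction, the statement is established for all r ≥ 22.
Hence the smallest such N is 22.

N = 22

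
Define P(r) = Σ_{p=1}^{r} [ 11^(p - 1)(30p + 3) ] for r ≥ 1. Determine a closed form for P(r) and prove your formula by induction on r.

P(r) = 3·11^r·r

We claim P(r) = 3·11^r·r for all r ≥ 1.
Base case (r = 1): P(1) = 33, and the closed form gives 33. They agree.
For the inductive step, assume it holds for an arbitrary p ≥ 1, so P(p) = 3·11^p·p.
Then P(p+1) = P(p) + (11^p(30p + 33)) = (3·11^p·p) + (11^p(30p + 33)).
Simplifying, P(p+1) = 33·11^p(p + 1) = 3·11^(p+1)·(p+1),
which is the closed form with r = p+1.
Hence, by induction on r, the claim holds for every r ≥ 1.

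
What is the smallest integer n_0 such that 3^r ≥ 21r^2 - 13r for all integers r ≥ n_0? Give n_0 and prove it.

n_0 = 6

At r = 5: 243 < 460, so the inequality fails and n_0 ≥ 6. We prove 3^r ≥ 21r^2 - 13r for all r ≥ 6.
For the base case r = 6: 3^r = 729 and 21r^2 - 13r = 678, so 729 ≥ 678.
For the inductive step, assume it holds for an arbitrary i ≥ 6, so 3^i ≥ 21i^2 - 13i.
Then 3^(i + 1) = 3·(3^i) ≥ 3·(21i^2 - 13i).
Also, for i ≥ 6 we have 3·(21i^2 - 13i) ≥ 21(i+1)^2 - 13(i+1), since 3·(21i^2 - 13i) − (21(i+1)^2 - 13(i+1)) = 42i^2 - 68i - 8, which is nonnegative for all i ≥ 6.
Combining, 3^(i + 1) ≥ 21(i+1)^2 - 13(i+1).
By the principle of mathematical induction, the result holds for all r ≥ 6.
Hence the smallest such n_0 is 6.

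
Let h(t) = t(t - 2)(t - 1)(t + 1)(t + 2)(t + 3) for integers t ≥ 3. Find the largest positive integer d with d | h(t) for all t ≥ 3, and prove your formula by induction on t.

Computing the first values: h(3) = 720 and h(4) = 5040; gcd(720, 5040) = 720, so d ≤ 720.
We prove 720 | t(t - 2)(t - 1)(t + 1)(t + 2)(t + 3) for all t ≥ 3 by induction on t.
Base case (t = 3): h(3) = 720 = 720·(1), so 720 | h(3).
Suppose the result is true for t = m, i.e. 720 | h(m). Then
h(m+1) − h(m) = (m-1)·m·(m+1)·(m+2)·(m+3)·(m+4) − (m-2)·(m-1)·m·(m+1)·(m+2)·(m+3) = (m-1)·m·(m+1)·(m+2)·(m+3)·[(m+4) − (m-2)] = 6·(m-1)·m·(m+1)·(m+2)·(m+3). The product of 5 consecutive integers is divisible by (5)! = 120, so h(m+1) − h(m) is divisible by 6·120 = 720. By the inductive hypothesis 720 | h(m), hence 720 | h(m+1).
This completes the induction.
Therefore the largest such d is 720.

d = 720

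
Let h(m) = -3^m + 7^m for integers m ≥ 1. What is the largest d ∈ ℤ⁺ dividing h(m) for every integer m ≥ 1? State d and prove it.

Computing the first values: h(1) = 4 and h(2) = 40; gcd(4, 40) = 4, so d ≤ 4.
We prove 4 | -3^m + 7^m for all m ≥ 1 by induction on m.
Base step (m = 1): h(1) = 4 = 4·(1), so 4 | h(1).
Inductive step: assume the claim holds for m = j, i.e. 4 | h(j). Then
7^{j+1} − 3^{j+1} = 7·7^j − 3·3^j = 7·(7^j − 3^j) + (4)·3^j. The first term is divisible by 4 by the inductive hypothesis, and the second term (4)·3^j is divisible by 4 since 4 | 4. Hence 4 | h(j+1).
By induction, the statement is established for all m ≥ 1.
Therefore the largest such d is 4.

d = 4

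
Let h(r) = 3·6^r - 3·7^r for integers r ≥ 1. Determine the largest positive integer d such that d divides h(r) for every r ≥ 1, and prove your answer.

Computing the first values: h(1) = -3 and h(2) = -39; gcd(-3, -39) = 3, so d ≤ 3.
We prove 3 | 3·6^r - 3·7^r for all r ≥ 1 by induction on r.
Base case (r = 1): h(1) = -3 = 3·(-1), so 3 | h(1).
For the inductive step, assume it holds for an arbitrary m ≥ 1, i.e. 3 | h(m). Then
h(m+1) − 7·h(m) = (3·6^(m+1) - 3·7^(m+1)) − 7·(3·6^m - 3·7^m) = (3)·6^m·(6 − 7) = (-3)·6^m. Since 3 | h(m) by the inductive hypothesis, 3 | 7·h(m); and 3 | -3 since -3 = 3·-1. Therefore 3 | h(m+1).
By induction, the statement is established for all r ≥ 1.
Therefore the largest such d is 3.

d = 3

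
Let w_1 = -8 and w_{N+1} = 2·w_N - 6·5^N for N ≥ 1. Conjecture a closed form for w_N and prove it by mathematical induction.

Computing the first terms: w_1 = -8, w_2 = -46, w_3 = -242. This suggests w_N = 2^N - 2·5^N.
Base case (N = 1): the formula gives -8 = -8 = w_1.
Suppose the result is true for N = k, so w_k = 2^k - 2·5^k.
Then w_{k+1} = 2·w_k - 6·5^k = 2·(2^k - 2·5^k) - 6·5^k = 2^(k + 1) - 2·5^(k + 1),
which is the claimed formula at N = k+1.
Hence, by induction on N, the claim holds for every N ≥ 1.

w_N = 2^N - 2·5^N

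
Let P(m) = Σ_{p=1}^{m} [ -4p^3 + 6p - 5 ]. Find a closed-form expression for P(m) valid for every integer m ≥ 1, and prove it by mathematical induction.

We claim P(m) = -m(m^3 + 2m^2 - 2m + 2) for all m ≥ 1.
Base step (m = 1): P(1) = -3, and the closed form gives -3. They agree.
Inductive step: suppose the statement holds for some p ≥ 1, so P(p) = p(-p^3 - 2p^2 + 2p - 2).
Then P(p+1) = P(p) + (6p - 4(p + 1)^3 + 1) = (p(-p^3 - 2p^2 + 2p - 2)) + (6p - 4(p + 1)^3 + 1).
Simplifying, P(p+1) = -(p + 1)(p^3 + 5p^2 + 5p + 3) = -(p+1)((p+1)^3 + 2(p+1)^2 - 2(p+1) + 2),
which is the closed form with m = p+1.
By induction, the statement is established for all m ≥ 1.

P(m) = -m(m^3 + 2m^2 - 2m + 2)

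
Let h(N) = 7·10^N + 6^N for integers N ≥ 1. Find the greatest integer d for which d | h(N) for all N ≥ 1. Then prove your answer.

d = 4

Computing the first values: h(1) = 76 and h(2) = 736; gcd(76, 736) = 4, so d ≤ 4.
We prove 4 | 7·10^N + 6^N for all N ≥ 1 by induction on N.
Base case (N = 1): h(1) = 76 = 4·(19), so 4 | h(1).
For the inductive step, assume it holds for an arbitrary p ≥ 1, i.e. 4 | h(p). Then
h(p+1) − 10·h(p) = (7·10^(p+1) + 6^(p+1)) − 10·(7·10^p + 6^p) = (1)·6^p·(6 − 10) = (-4)·6^p. Since 4 | h(p) by the inductive hypothesis, 4 | 10·h(p); and 4 | -4 since -4 = 4·-1. Therefore 4 | h(p+1).
This completes the induction.
Therefore the largest such d is 4.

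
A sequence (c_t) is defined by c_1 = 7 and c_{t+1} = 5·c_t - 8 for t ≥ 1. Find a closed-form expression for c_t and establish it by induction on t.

Computing the first terms: c_1 = 7, c_2 = 27, c_3 = 127. This suggests c_t = 5^t + 2.
Base case (t = 1): the formula gives 7 = 7 = c_1.
Suppose the result is true for t = m, so c_m = 5^m + 2.
Then c_{m+1} = 5·c_m - 8 = 5·(5^m + 2) - 8 = 5^(m + 1) + 2,
which is the claimed formula at t = m+1.
This completes the induction.

c_t = 5^t + 2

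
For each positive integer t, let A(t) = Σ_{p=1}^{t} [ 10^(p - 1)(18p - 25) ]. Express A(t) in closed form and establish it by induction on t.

A(t) = 10^t(2t - 3) + 3

We claim A(t) = 10^t(2t - 3) + 3 for all t ≥ 1.
For the base case t = 1: A(1) = -7, and the closed form gives -7. They agree.
Inductive step: assume the claim holds for t = p, so A(p) = 10^p(2p - 3) + 3.
Then A(p+1) = A(p) + (10^p(18p - 7)) = (10^p(2p - 3) + 3) + (10^p(18p - 7)).
Simplifying, A(p+1) = 20·10^p·p - 10·10^p + 3 = 10^(p+1)(2(p+1) - 3) + 3,
which is the closed form with t = p+1.
Hence, by induction on t, the claim holds for every t ≥ 1.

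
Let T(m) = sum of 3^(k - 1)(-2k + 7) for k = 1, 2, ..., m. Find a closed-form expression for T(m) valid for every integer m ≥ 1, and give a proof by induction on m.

We claim T(m) = 3^m(-m + 4) - 4 for all m ≥ 1.
Base step (m = 1): T(1) = 5, and the closed form gives 5. They agree.
Suppose the result is true for m = k, so T(k) = 3^k(-k + 4) - 4.
Then T(k+1) = T(k) + (3^k(-2k + 5)) = (3^k(-k + 4) - 4) + (3^k(-2k + 5)).
Simplifying, T(k+1) = -3^(k + 1)k + 3^(k + 2) - 4 = 3^(k+1)(-(k+1) + 4) - 4,
which is the closed form with m = k+1.
This completes the induction.

T(m) = 3^m(-m + 4) - 4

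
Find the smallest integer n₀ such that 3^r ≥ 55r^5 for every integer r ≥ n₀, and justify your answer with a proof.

n₀ = 17

At r = 16: 43046721 < 57671680, so the inequality fails and n₀ ≥ 17. We prove 3^r ≥ 55r^5 for all r ≥ 17.
For the base case r = 17: 3^r = 129140163 and 55r^5 = 78092135, so 129140163 ≥ 78092135.
For the inductive step, assume it holds for an arbitrary i ≥ 17, so 3^i ≥ 55i^5.
Then 3^(i + 1) = 3·(3^i) ≥ 3·(55i^5).
Also, for i ≥ 17 we have 3·(55i^5) ≥ 55(i+1)^5, since 3 ≥ (1 + 1/i)^5 for all i ≥ 17.
Combining, 3^(i + 1) ≥ 55(i+1)^5.
By induction, the statement is established for all r ≥ 17.
Hence the smallest such n₀ is 17.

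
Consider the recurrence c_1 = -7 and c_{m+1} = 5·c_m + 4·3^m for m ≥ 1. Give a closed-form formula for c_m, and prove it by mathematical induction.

Computing the first terms: c_1 = -7, c_2 = -23, c_3 = -79. This suggests c_m = -2·3^m - 5^(m - 1).
When m = 1: the formula gives -7 = -7 = c_1.
For the inductive step, assume it holds for an arbitrary j ≥ 1, so c_j = -2·3^j - 5^(j - 1).
Then c_{j+1} = 5·c_j + 4·3^j = 5·(-2·3^j - 5^(j - 1)) + 4·3^j = -2·3^(j + 1) - 5^j = -2·3^(j+1) - 5^((j+1) - 1),
which is the claimed formula at m = j+1.
This completes the induction.

c_m = -2·3^m - 5^(m - 1)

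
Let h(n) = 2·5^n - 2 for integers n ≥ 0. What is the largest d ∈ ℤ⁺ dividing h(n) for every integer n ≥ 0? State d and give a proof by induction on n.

d = 8

Computing the first values: h(0) = 0 and h(1) = 8; gcd(0, 8) = 8, so d ≤ 8.
We prove 8 | 2·5^n - 2 for all n ≥ 0 by induction on n.
For the base case n = 0: h(0) = 0 = 8·(0), so 8 | h(0).
Suppose the result is true for n = k, i.e. 8 | h(k). Then
h(k+1) = 2·5^(k+1) - 2 = 5·(2·5^k - 2) + 8 = 5·h(k) + 8. The first term is divisible by 8 by the inductive hypothesis, and 8 is divisible by 8. Hence 8 | h(k+1).
Hence, by induction on n, the claim holds for every n ≥ 0.
Therefore the largest such d is 8.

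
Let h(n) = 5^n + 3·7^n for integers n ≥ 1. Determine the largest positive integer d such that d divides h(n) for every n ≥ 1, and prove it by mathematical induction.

d = 2

Computing the first values: h(1) = 26 and h(2) = 172; gcd(26, 172) = 2, so d ≤ 2.
We prove 2 | 5^n + 3·7^n for all n ≥ 1 by induction on n.
Base step (n = 1): h(1) = 26 = 2·(13), so 2 | h(1).
Suppose the result is true for n = j, i.e. 2 | h(j). Then
h(j+1) − 7·h(j) = (5^(j+1) + 3·7^(j+1)) − 7·(5^j + 3·7^j) = (1)·5^j·(5 − 7) = (-2)·5^j. Since 2 | h(j) by the inductive hypothesis, 2 | 7·h(j); and 2 | -2 since -2 = 2·-1. Therefore 2 | h(j+1).
Hence, by induction on n, the claim holds for every n ≥ 1.
Therefore the largest such d is 2.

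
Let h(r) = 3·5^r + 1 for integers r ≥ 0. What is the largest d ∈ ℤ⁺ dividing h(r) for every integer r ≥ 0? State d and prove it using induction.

d = 4

Computing the first values: h(0) = 4 and h(1) = 16; gcd(4, 16) = 4, so d ≤ 4.
We prove 4 | 3·5^r + 1 for all r ≥ 0 by induction on r.
For the base case r = 0: h(0) = 4 = 4·(1), so 4 | h(0).
Inductive step: assume the claim holds for r = i, i.e. 4 | h(i). Then
h(i+1) = 3·5^(i+1) + 1 = 5·(3·5^i + 1) - 4 = 5·h(i) - 4. The first term is divisible by 4 by the inductive hypothesis, and -4 is divisible by 4. Hence 4 | h(i+1).
By induction, the statement is established for all r ≥ 0.
Therefore the largest such d is 4.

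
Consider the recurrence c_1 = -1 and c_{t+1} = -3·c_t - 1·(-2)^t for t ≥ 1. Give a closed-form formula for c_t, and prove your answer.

Computing the first terms: c_1 = -1, c_2 = 5, c_3 = -19. This suggests c_t = -(-2)^t + (-3)^t.
Base case (t = 1): the formula gives -1 = -1 = c_1.
Inductive step: assume the claim holds for t = r, so c_r = -(-2)^r + (-3)^r.
Then c_{r+1} = -3·c_r - 1·(-2)^r = -3·(-(-2)^r + (-3)^r) - 1·(-2)^r = -(-2)^(r + 1) + (-3)^(r + 1),
which is the claimed formula at t = r+1.
By the principle of mathematical induction, the result holds for all t ≥ 1.

c_t = -(-2)^t + (-3)^t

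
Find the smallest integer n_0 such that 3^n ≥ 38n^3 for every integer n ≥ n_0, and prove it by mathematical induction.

n_0 = 10

At n = 9: 19683 < 27702, so the inequality fails and n_0 ≥ 10. We prove 3^n ≥ 38n^3 for all n ≥ 10.
When n = 10: 3^n = 59049 and 38n^3 = 38000, so 59049 ≥ 38000.
Suppose the result is true for n = p, so 3^p ≥ 38p^3.
Then 3^(p + 1) = 3·(3^p) ≥ 3·(38p^3).
Also, for p ≥ 10 we have 3·(38p^3) ≥ 38(p+1)^3, since 3 ≥ (1 + 1/p)^3 for all p ≥ 10.
Combining, 3^(p + 1) ≥ 38(p+1)^3.
Hence, by induction on n, the claim holds for every n ≥ 10.
Hence the smallest such n_0 is 10.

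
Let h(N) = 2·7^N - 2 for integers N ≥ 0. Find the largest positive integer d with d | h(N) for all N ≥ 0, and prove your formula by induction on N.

Computing the first values: h(0) = 0 and h(1) = 12; gcd(0, 12) = 12, so d ≤ 12.
We prove 12 | 2·7^N - 2 for all N ≥ 0 by induction on N.
When N = 0: h(0) = 0 = 12·(0), so 12 | h(0).
Suppose the result is true for N = j, i.e. 12 | h(j). Then
h(j+1) = 2·7^(j+1) - 2 = 7·(2·7^j - 2) + 12 = 7·h(j) + 12. The first term is divisible by 12 by the inductive hypothesis, and 12 is divisible by 12. Hence 12 | h(j+1).
Hence, by induction on N, the claim holds for every N ≥ 0.
Therefore the largest such d is 12.

d = 12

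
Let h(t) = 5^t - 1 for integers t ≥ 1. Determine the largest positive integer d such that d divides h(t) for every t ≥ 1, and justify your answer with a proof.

d = 4

Computing the first values: h(1) = 4 and h(2) = 24; gcd(4, 24) = 4, so d ≤ 4.
We prove 4 | 5^t - 1 for all t ≥ 1 by induction on t.
When t = 1: h(1) = 4 = 4·(1), so 4 | h(1).
For the inductive step, assume it holds for an arbitrary p ≥ 1, i.e. 4 | h(p). Then
5^{p+1} − 1^{p+1} = 5·5^p − 1·1^p = 5·(5^p − 1^p) + (4)·1^p. The first term is divisible by 4 by the inductive hypothesis, and the second term (4)·1^p is divisible by 4 since 4 | 4. Hence 4 | h(p+1).
By induction, the statement is established for all t ≥ 1.
Therefore the largest such d is 4.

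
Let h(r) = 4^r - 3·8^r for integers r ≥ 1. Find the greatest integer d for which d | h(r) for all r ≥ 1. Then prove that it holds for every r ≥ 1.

Computing the first values: h(1) = -20 and h(2) = -176; gcd(-20, -176) = 4, so d ≤ 4.
We prove 4 | 4^r - 3·8^r for all r ≥ 1 by induction on r.
Base case (r = 1): h(1) = -20 = 4·(-5), so 4 | h(1).
Inductive step: suppose the statement holds for some k ≥ 1, i.e. 4 | h(k). Then
h(k+1) − 8·h(k) = (4^(k+1) - 3·8^(k+1)) − 8·(4^k - 3·8^k) = (1)·4^k·(4 − 8) = (-4)·4^k. Since 4 | h(k) by the inductive hypothesis, 4 | 8·h(k); and 4 | -4 since -4 = 4·-1. Therefore 4 | h(k+1).
Hence, by induction on r, the claim holds for every r ≥ 1.
Therefore the largest such d is 4.

d = 4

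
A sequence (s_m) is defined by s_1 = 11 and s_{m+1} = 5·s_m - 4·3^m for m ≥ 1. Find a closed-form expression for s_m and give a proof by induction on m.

s_m = 2·3^m + 5^m

Computing the first terms: s_1 = 11, s_2 = 43, s_3 = 179. This suggests s_m = 2·3^m + 5^m.
Base step (m = 1): the formula gives 11 = 11 = s_1.
Inductive step: suppose the statement holds for some r ≥ 1, so s_r = 2·3^r + 5^r.
Then s_{r+1} = 5·s_r - 4·3^r = 5·(2·3^r + 5^r) - 4·3^r = 2·3^(r + 1) + 5^(r + 1),
which is the claimed formula at m = r+1.
By the principle of mathematical induction, the result holds for all m ≥ 1.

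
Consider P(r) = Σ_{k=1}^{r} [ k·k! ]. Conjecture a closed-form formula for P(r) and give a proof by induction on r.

P(r) = (r + 1)! - 1

We claim P(r) = (r + 1)! - 1 for all r ≥ 1.
Base case (r = 1): P(1) = 1, and the closed form gives 1. They agree.
Inductive step: suppose the statement holds for some k ≥ 1, so P(k) = (k + 1)! - 1.
Then P(k+1) = P(k) + ((k + 1)(k + 1)!) = ((k + 1)! - 1) + ((k + 1)(k + 1)!).
Simplifying, P(k+1) = ((k+1) + 1)! - 1,
which is the closed form with r = k+1.
Hence, by induction on r, the claim holds for every r ≥ 1.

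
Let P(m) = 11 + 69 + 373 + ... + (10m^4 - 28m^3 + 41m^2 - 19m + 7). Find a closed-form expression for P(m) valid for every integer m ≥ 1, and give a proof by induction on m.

We claim P(m) = m(2m^4 - 2m^3 + 3m^2 + 4m + 4) for all m ≥ 1.
Base step (m = 1): P(1) = 11, and the closed form gives 11. They agree.
For the inductive step, assume it holds for an arbitrary r ≥ 1, so P(r) = r(2r^4 - 2r^3 + 3r^2 + 4r + 4).
Then P(r+1) = P(r) + (10r^4 + 12r^3 + 17r^2 + 19r + 11) = (r(2r^4 - 2r^3 + 3r^2 + 4r + 4)) + (10r^4 + 12r^3 + 17r^2 + 19r + 11).
Simplifying, P(r+1) = (r + 1)(2r^4 + 6r^3 + 9r^2 + 12r + 11) = (r+1)(2(r+1)^4 - 2(r+1)^3 + 3(r+1)^2 + 4(r+1) + 4),
which is the closed form with m = r+1.
Hence, by induction on m, the claim holds for every m ≥ 1.

P(m) = m(2m^4 - 2m^3 + 3m^2 + 4m + 4)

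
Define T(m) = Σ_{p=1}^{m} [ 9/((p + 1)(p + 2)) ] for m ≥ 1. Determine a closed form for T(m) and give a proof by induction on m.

We claim T(m) = 9m/(2(m + 2)) for all m ≥ 1.
For the base case m = 1: T(1) = 3/2, and the closed form gives 3/2. They agree.
Suppose the result is true for m = p, so T(p) = 9p/(2(p + 2)).
Then T(p+1) = T(p) + (9/((p + 2)(p + 3))) = (9p/(2(p + 2))) + (9/((p + 2)(p + 3))).
Simplifying, T(p+1) = 9(p + 1)/(2(p + 3)) = 9(p+1)/(2((p+1) + 2)),
which is the closed form with m = p+1.
Hence, by induction on m, the claim holds for every m ≥ 1.

T(m) = 9m/(2(m + 2))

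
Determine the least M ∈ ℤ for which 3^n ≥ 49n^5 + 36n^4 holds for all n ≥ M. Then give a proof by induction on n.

At n = 16: 43046721 < 53739520, so the inequality fails and M ≥ 17. We prove 3^n ≥ 49n^5 + 36n^4 for all n ≥ 17.
For the base case n = 17: 3^n = 129140163 and 49n^5 + 36n^4 = 72579749, so 129140163 ≥ 72579749.
Inductive step: suppose the statement holds for some j ≥ 17, so 3^j ≥ 49j^5 + 36j^4.
Then 3^(j + 1) = 3·(3^j) ≥ 3·(49j^5 + 36j^4).
Also, for j ≥ 17 we have 3·(49j^5 + 36j^4) ≥ 49(j+1)^5 + 36(j+1)^4, since 3·(49j^5 + 36j^4) − (49(j+1)^5 + 36(j+1)^4) = 98j^5 - 173j^4 - 634j^3 - 706j^2 - 389j - 85, which is nonnegative for all j ≥ 17.
Combining, 3^(j + 1) ≥ 49(j+1)^5 + 36(j+1)^4.
This completes the induction.
Hence the smallest such M is 17.

M = 17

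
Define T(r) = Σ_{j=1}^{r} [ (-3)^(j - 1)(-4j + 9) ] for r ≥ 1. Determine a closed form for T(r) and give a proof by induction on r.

T(r) = (-3)^r(r - 2) + 2

We claim T(r) = (-3)^r(r - 2) + 2 for all r ≥ 1.
Base case (r = 1): T(1) = 5, and the closed form gives 5. They agree.
Inductive step: assume the claim holds for r = j, so T(j) = (-3)^j(j - 2) + 2.
Then T(j+1) = T(j) + ((-3)^j(-4j + 5)) = ((-3)^j(j - 2) + 2) + ((-3)^j(-4j + 5)).
Simplifying, T(j+1) = (-3)^(j + 1)j - (-3)^(j + 1) + 2 = (-3)^(j+1)((j+1) - 2) + 2,
which is the closed form with r = j+1.
Hence, by induction on r, the claim holds for every r ≥ 1.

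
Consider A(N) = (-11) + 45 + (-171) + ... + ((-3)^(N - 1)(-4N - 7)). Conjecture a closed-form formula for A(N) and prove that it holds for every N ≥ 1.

We claim A(N) = (-3)^N(N + 2) - 2 for all N ≥ 1.
For the base case N = 1: A(1) = -11, and the closed form gives -11. They agree.
For the inductive step, assume it holds for an arbitrary r ≥ 1, so A(r) = (-3)^r(r + 2) - 2.
Then A(r+1) = A(r) + ((-3)^r(-4r - 11)) = ((-3)^r(r + 2) - 2) + ((-3)^r(-4r - 11)).
Simplifying, A(r+1) = -3(-3)^r·r - 9(-3)^r - 2 = (-3)^(r+1)((r+1) + 2) - 2,
which is the closed form with N = r+1.
This completes the induction.

A(N) = (-3)^N(N + 2) - 2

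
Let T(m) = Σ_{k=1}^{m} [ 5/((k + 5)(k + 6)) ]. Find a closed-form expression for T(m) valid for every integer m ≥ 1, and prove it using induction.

T(m) = 5m/(6(m + 6))

We claim T(m) = 5m/(6(m + 6)) for all m ≥ 1.
Base case (m = 1): T(1) = 5/42, and the closed form gives 5/42. They agree.
Inductive step: assume the claim holds for m = k, so T(k) = 5k/(6(k + 6)).
Then T(k+1) = T(k) + (5/((k + 6)(k + 7))) = (5k/(6(k + 6))) + (5/((k + 6)(k + 7))).
Simplifying, T(k+1) = 5(k + 1)/(6(k + 7)) = 5(k+1)/(6((k+1) + 6)),
which is the closed form with m = k+1.
By induction, the statement is established for all m ≥ 1.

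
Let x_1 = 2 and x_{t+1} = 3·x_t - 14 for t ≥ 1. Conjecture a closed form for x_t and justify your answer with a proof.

x_t = -5·3^(t - 1) + 7

Computing the first terms: x_1 = 2, x_2 = -8, x_3 = -38. This suggests x_t = -5·3^(t - 1) + 7.
Base case (t = 1): the formula gives 2 = 2 = x_1.
Inductive step: assume the claim holds for t = m, so x_m = -5·3^(m - 1) + 7.
Then x_{m+1} = 3·x_m - 14 = 3·(-5·3^(m - 1) + 7) - 14 = -5·3^m + 7 = -5·3^((m+1) - 1) + 7,
which is the claimed formula at t = m+1.
This completes the induction.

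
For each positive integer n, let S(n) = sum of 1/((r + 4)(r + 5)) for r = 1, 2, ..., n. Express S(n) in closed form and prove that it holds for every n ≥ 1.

We claim S(n) = n/(5(n + 5)) for all n ≥ 1.
For the base case n = 1: S(1) = 1/30, and the closed form gives 1/30. They agree.
For the inductive step, assume it holds for an arbitrary r ≥ 1, so S(r) = r/(5(r + 5)).
Then S(r+1) = S(r) + (1/((r + 5)(r + 6))) = (r/(5(r + 5))) + (1/((r + 5)(r + 6))).
Simplifying, S(r+1) = (r + 1)/(5(r + 6)) = (r+1)/(5((r+1) + 5)),
which is the closed form with n = r+1.
By the principle of mathematical induction, the result holds for all n ≥ 1.

S(n) = n/(5(n + 5))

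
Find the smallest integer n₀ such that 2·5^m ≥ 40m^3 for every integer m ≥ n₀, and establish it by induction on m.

n₀ = 5

At m = 4: 1250 < 2560, so the inequality fails and n₀ ≥ 5. We prove 2·5^m ≥ 40m^3 for all m ≥ 5.
For the base case m = 5: 2·5^m = 6250 and 40m^3 = 5000, so 6250 ≥ 5000.
Inductive step: assume the claim holds for m = j, so 2·5^j ≥ 40j^3.
Then 2·5^(j + 1) = 5·(2·5^j) ≥ 5·(40j^3).
Also, for j ≥ 5 we have 5·(40j^3) ≥ 40(j+1)^3, since 5 ≥ (1 + 1/j)^3 for all j ≥ 5.
Combining, 2·5^(j + 1) ≥ 40(j+1)^3.
This completes the induction.
Hence the smallest such n₀ is 5.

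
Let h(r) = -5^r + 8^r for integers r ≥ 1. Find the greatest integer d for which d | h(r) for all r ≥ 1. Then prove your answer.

Computing the first values: h(1) = 3 and h(2) = 39; gcd(3, 39) = 3, so d ≤ 3.
We prove 3 | -5^r + 8^r for all r ≥ 1 by induction on r.
Base step (r = 1): h(1) = 3 = 3·(1), so 3 | h(1).
Inductive step: assume the claim holds for r = m, i.e. 3 | h(m). Then
8^{m+1} − 5^{m+1} = 8·8^m − 5·5^m = 8·(8^m − 5^m) + (3)·5^m. The first term is divisible by 3 by the inductive hypothesis, and the second term (3)·5^m is divisible by 3 since 3 | 3. Hence 3 | h(m+1).
Hence, by induction on r, the claim holds for every r ≥ 1.
Therefore the largest such d is 3.

d = 3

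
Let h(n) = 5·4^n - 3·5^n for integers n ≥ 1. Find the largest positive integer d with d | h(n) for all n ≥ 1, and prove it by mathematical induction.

Computing the first values: h(1) = 5 and h(2) = 5; gcd(5, 5) = 5, so d ≤ 5.
We prove 5 | 5·4^n - 3·5^n for all n ≥ 1 by induction on n.
Base case (n = 1): h(1) = 5 = 5·(1), so 5 | h(1).
Inductive step: suppose the statement holds for some r ≥ 1, i.e. 5 | h(r). Then
h(r+1) − 5·h(r) = (5·4^(r+1) - 3·5^(r+1)) − 5·(5·4^r - 3·5^r) = (5)·4^r·(4 − 5) = (-5)·4^r. Since 5 | h(r) by the inductive hypothesis, 5 | 5·h(r); and 5 | -5 since -5 = 5·-1. Therefore 5 | h(r+1).
By induction, the statement is established for all n ≥ 1.
Therefore the largest such d is 5.

d = 5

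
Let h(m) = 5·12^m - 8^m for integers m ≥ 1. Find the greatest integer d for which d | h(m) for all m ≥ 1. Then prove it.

d = 4

Computing the first values: h(1) = 52 and h(2) = 656; gcd(52, 656) = 4, so d ≤ 4.
We prove 4 | 5·12^m - 8^m for all m ≥ 1 by induction on m.
Base step (m = 1): h(1) = 52 = 4·(13), so 4 | h(1).
Inductive step: assume the claim holds for m = p, i.e. 4 | h(p). Then
h(p+1) − 12·h(p) = (5·12^(p+1) - 8^(p+1)) − 12·(5·12^p - 8^p) = (-1)·8^p·(8 − 12) = (4)·8^p. Since 4 | h(p) by the inductive hypothesis, 4 | 12·h(p); and 4 | 4 since 4 = 4·1. Therefore 4 | h(p+1).
By the principle of mathematical induction, the result holds for all m ≥ 1.
Therefore the largest such d is 4.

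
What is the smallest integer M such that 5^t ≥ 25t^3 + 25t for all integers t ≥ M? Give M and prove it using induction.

M = 6

At t = 5: 3125 < 3250, so the inequality fails and M ≥ 6. We prove 5^t ≥ 25t^3 + 25t for all t ≥ 6.
When t = 6: 5^t = 15625 and 25t^3 + 25t = 5550, so 15625 ≥ 5550.
Inductive step: assume the claim holds for t = r, so 5^r ≥ 25r^3 + 25r.
Then 5^(r + 1) = 5·(5^r) ≥ 5·(25r^3 + 25r).
Also, for r ≥ 6 we have 5·(25r^3 + 25r) ≥ 25(r+1)^3 + 25(r+1), since 5·(25r^3 + 25r) − (25(r+1)^3 + 25(r+1)) = 100r^3 - 75r^2 + 25r - 50, which is nonnegative for all r ≥ 6.
Combining, 5^(r + 1) ≥ 25(r+1)^3 + 25(r+1).
Hence, by induction on t, the claim holds for every t ≥ 6.
Hence the smallest such M is 6.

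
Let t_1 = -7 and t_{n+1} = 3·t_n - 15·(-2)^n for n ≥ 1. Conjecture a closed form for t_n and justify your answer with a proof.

t_n = 3(-2)^n - 3^(n - 1)

Computing the first terms: t_1 = -7, t_2 = 9, t_3 = -33. This suggests t_n = 3(-2)^n - 3^(n - 1).
When n = 1: the formula gives -7 = -7 = t_1.
For the inductive step, assume it holds for an arbitrary m ≥ 1, so t_m = 3(-2)^m - 3^(m - 1).
Then t_{m+1} = 3·t_m - 15·(-2)^m = 3·(3(-2)^m - 3^(m - 1)) - 15·(-2)^m = 3(-2)^(m + 1) - 3^m = 3(-2)^(m+1) - 3^((m+1) - 1),
which is the claimed formula at n = m+1.
This completes the induction.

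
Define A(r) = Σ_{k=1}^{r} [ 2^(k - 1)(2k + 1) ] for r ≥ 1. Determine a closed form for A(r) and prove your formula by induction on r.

A(r) = 2^r(2r - 1) + 1

We claim A(r) = 2^r(2r - 1) + 1 for all r ≥ 1.
For the base case r = 1: A(1) = 3, and the closed form gives 3. They agree.
Inductive step: assume the claim holds for r = k, so A(k) = 2^k(2k - 1) + 1.
Then A(k+1) = A(k) + (2^k(2k + 3)) = (2^k(2k - 1) + 1) + (2^k(2k + 3)).
Simplifying, A(k+1) = 2^(k + 1) + 2^(k + 2)k + 1 = 2^(k+1)(2(k+1) - 1) + 1,
which is the closed form with r = k+1.
By induction, the statement is established for all r ≥ 1.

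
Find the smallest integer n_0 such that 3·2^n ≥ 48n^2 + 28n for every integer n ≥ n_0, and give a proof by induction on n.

At n = 10: 3072 < 5080, so the inequality fails and n_0 ≥ 11. We prove 3·2^n ≥ 48n^2 + 28n for all n ≥ 11.
When n = 11: 3·2^n = 6144 and 48n^2 + 28n = 6116, so 6144 ≥ 6116.
Inductive step: suppose the statement holds for some k ≥ 11, so 3·2^k ≥ 48k^2 + 28k.
Then 3·2^(k + 1) = 2·(3·2^k) ≥ 2·(48k^2 + 28k).
Also, for k ≥ 11 we have 2·(48k^2 + 28k) ≥ 48(k+1)^2 + 28(k+1), since 2·(48k^2 + 28k) − (48(k+1)^2 + 28(k+1)) = 48k^2 - 68k - 76, which is nonnegative for all k ≥ 11.
Combining, 3·2^(k + 1) ≥ 48(k+1)^2 + 28(k+1).
This completes the induction.
Hence the smallest such n_0 is 11.

n_0 = 11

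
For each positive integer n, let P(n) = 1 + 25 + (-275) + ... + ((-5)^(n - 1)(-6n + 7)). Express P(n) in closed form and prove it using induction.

We claim P(n) = (-5)^n(n - 1) + 1 for all n ≥ 1.
Base step (n = 1): P(1) = 1, and the closed form gives 1. They agree.
Suppose the result is true for n = k, so P(k) = (-5)^k(k - 1) + 1.
Then P(k+1) = P(k) + ((-5)^k(-6k + 1)) = ((-5)^k(k - 1) + 1) + ((-5)^k(-6k + 1)).
Simplifying, P(k+1) = (-5)^(k + 1)k + 1 = (-5)^(k+1)((k+1) - 1) + 1,
which is the closed form with n = k+1.
By induction, the statement is established for all n ≥ 1.

P(n) = (-5)^n(n - 1) + 1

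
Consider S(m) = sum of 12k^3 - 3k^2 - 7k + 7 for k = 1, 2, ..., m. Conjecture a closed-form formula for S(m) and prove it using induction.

We claim S(m) = m(3m^3 + 5m^2 - 2m + 3) for all m ≥ 1.
For the base case m = 1: S(1) = 9, and the closed form gives 9. They agree.
Inductive step: suppose the statement holds for some k ≥ 1, so S(k) = k(3k^3 + 5k^2 - 2k + 3).
Then S(k+1) = S(k) + (12k^3 + 33k^2 + 23k + 9) = (k(3k^3 + 5k^2 - 2k + 3)) + (12k^3 + 33k^2 + 23k + 9).
Simplifying, S(k+1) = (k + 1)(3k^3 + 14k^2 + 17k + 9) = (k+1)(3(k+1)^3 + 5(k+1)^2 - 2(k+1) + 3),
which is the closed form with m = k+1.
By the principle of mathematical induction, the result holds for all m ≥ 1.

S(m) = m(3m^3 + 5m^2 - 2m + 3)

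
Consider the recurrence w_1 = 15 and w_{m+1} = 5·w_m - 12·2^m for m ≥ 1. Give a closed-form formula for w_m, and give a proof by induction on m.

w_m = 2^(m + 2) + 7·5^(m - 1)

Computing the first terms: w_1 = 15, w_2 = 51, w_3 = 207. This suggests w_m = 2^(m + 2) + 7·5^(m - 1).
For the base case m = 1: the formula gives 15 = 15 = w_1.
Inductive step: assume the claim holds for m = j, so w_j = 2^(j + 2) + 7·5^(j - 1).
Then w_{j+1} = 5·w_j - 12·2^j = 5·(2^(j + 2) + 7·5^(j - 1)) - 12·2^j = 2^(j + 3) + 7·5^j = 2^((j+1) + 2) + 7·5^((j+1) - 1),
which is the claimed formula at m = j+1.
By the principle of mathematical induction, the result holds for all m ≥ 1.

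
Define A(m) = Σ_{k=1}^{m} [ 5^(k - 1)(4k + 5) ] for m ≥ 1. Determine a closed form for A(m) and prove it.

A(m) = 5^m(m + 1) - 1

We claim A(m) = 5^m(m + 1) - 1 for all m ≥ 1.
For the base case m = 1: A(1) = 9, and the closed form gives 9. They agree.
Inductive step: assume the claim holds for m = k, so A(k) = 5^k(k + 1) - 1.
Then A(k+1) = A(k) + (5^k(4k + 9)) = (5^k(k + 1) - 1) + (5^k(4k + 9)).
Simplifying, A(k+1) = 5·5^k·k + 10·5^k - 1 = 5^(k+1)((k+1) + 1) - 1,
which is the closed form with m = k+1.
By induction, the statement is established for all m ≥ 1.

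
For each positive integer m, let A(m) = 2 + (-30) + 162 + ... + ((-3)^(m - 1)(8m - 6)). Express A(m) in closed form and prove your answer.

A(m) = (-3)^m(-2m + 1) - 1

We claim A(m) = (-3)^m(-2m + 1) - 1 for all m ≥ 1.
When m = 1: A(1) = 2, and the closed form gives 2. They agree.
For the inductive step, assume it holds for an arbitrary i ≥ 1, so A(i) = (-3)^i(-2i + 1) - 1.
Then A(i+1) = A(i) + ((-3)^i(8i + 2)) = ((-3)^i(-2i + 1) - 1) + ((-3)^i(8i + 2)).
Simplifying, A(i+1) = 6(-3)^i·i + 3(-3)^i - 1 = (-3)^(i+1)(-2(i+1) + 1) - 1,
which is the closed form with m = i+1.
By the principle of mathematical induction, the result holds for all m ≥ 1.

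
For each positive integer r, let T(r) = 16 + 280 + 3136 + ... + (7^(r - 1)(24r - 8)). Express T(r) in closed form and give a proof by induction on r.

We claim T(r) = 2·7^r(2r - 1) + 2 for all r ≥ 1.
Base step (r = 1): T(1) = 16, and the closed form gives 16. They agree.
For the inductive step, assume it holds for an arbitrary i ≥ 1, so T(i) = 2·7^i(2i - 1) + 2.
Then T(i+1) = T(i) + (7^i(24i + 16)) = (2·7^i(2i - 1) + 2) + (7^i(24i + 16)).
Simplifying, T(i+1) = 28·7^i·i + 14·7^i + 2 = 2·7^(i+1)(2(i+1) - 1) + 2,
which is the closed form with r = i+1.
This completes the induction.

T(r) = 2·7^r(2r - 1) + 2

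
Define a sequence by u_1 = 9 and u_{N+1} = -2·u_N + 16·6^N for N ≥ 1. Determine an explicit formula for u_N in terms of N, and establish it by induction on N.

Computing the first terms: u_1 = 9, u_2 = 78, u_3 = 420. This suggests u_N = -3(-2)^(N - 1) + 2·6^N.
When N = 1: the formula gives 9 = 9 = u_1.
Inductive step: assume the claim holds for N = m, so u_m = -3(-2)^(m - 1) + 2·6^m.
Then u_{m+1} = -2·u_m + 16·6^m = -2·(-3(-2)^(m - 1) + 2·6^m) + 16·6^m = -3(-2)^m + 2·6^(m + 1) = -3(-2)^((m+1) - 1) + 2·6^(m+1),
which is the claimed formula at N = m+1.
Hence, by induction on N, the claim holds for every N ≥ 1.

u_N = -3(-2)^(N - 1) + 2·6^N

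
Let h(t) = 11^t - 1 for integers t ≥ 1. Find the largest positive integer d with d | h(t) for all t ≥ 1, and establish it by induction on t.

d = 10

Computing the first values: h(1) = 10 and h(2) = 120; gcd(10, 120) = 10, so d ≤ 10.
We prove 10 | 11^t - 1 for all t ≥ 1 by induction on t.
For the base case t = 1: h(1) = 10 = 10·(1), so 10 | h(1).
Inductive step: suppose the statement holds for some r ≥ 1, i.e. 10 | h(r). Then
11^{r+1} − 1^{r+1} = 11·11^r − 1·1^r = 11·(11^r − 1^r) + (10)·1^r. The first term is divisible by 10 by the inductive hypothesis, and the second term (10)·1^r is divisible by 10 since 10 | 10. Hence 10 | h(r+1).
By the principle of mathematical induction, the result holds for all t ≥ 1.
Therefore the largest such d is 10.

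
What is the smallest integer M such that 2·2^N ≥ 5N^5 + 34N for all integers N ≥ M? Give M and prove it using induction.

M = 25

At N = 24: 33554432 < 39813936, so the inequality fails and M ≥ 25. We prove 2·2^N ≥ 5N^5 + 34N for all N ≥ 25.
When N = 25: 2·2^N = 67108864 and 5N^5 + 34N = 48828975, so 67108864 ≥ 48828975.
Inductive step: suppose the statement holds for some r ≥ 25, so 2·2^r ≥ 5r^5 + 34r.
Then 2·2^(r + 1) = 2·(2·2^r) ≥ 2·(5r^5 + 34r).
Also, for r ≥ 25 we have 2·(5r^5 + 34r) ≥ 5(r+1)^5 + 34(r+1), since 2·(5r^5 + 34r) − (5(r+1)^5 + 34(r+1)) = 5r^5 - 25r^4 - 50r^3 - 50r^2 + 9r - 39, which is nonnegative for all r ≥ 25.
Combining, 2·2^(r + 1) ≥ 5(r+1)^5 + 34(r+1).
This completes the induction.
Hence the smallest such M is 25.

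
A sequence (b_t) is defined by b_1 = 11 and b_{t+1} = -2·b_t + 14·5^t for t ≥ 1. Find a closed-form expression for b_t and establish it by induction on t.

b_t = (-2)^(t - 1) + 2·5^t

Computing the first terms: b_1 = 11, b_2 = 48, b_3 = 254. This suggests b_t = (-2)^(t - 1) + 2·5^t.
When t = 1: the formula gives 11 = 11 = b_1.
Inductive step: suppose the statement holds for some j ≥ 1, so b_j = (-2)^(j - 1) + 2·5^j.
Then b_{j+1} = -2·b_j + 14·5^j = -2·((-2)^(j - 1) + 2·5^j) + 14·5^j = (-2)^j + 2·5^(j + 1) = (-2)^((j+1) - 1) + 2·5^(j+1),
which is the claimed formula at t = j+1.
By induction, the statement is established for all t ≥ 1.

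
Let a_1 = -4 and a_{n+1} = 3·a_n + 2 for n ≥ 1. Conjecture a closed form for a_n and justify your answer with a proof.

Computing the first terms: a_1 = -4, a_2 = -10, a_3 = -28. This suggests a_n = -3^n - 1.
Base step (n = 1): the formula gives -4 = -4 = a_1.
For the inductive step, assume it holds for an arbitrary r ≥ 1, so a_r = -3^r - 1.
Then a_{r+1} = 3·a_r + 2 = 3·(-3^r - 1) + 2 = -3^(r + 1) - 1,
which is the claimed formula at n = r+1.
Hence, by induction on n, the claim holds for every n ≥ 1.

a_n = -3^n - 1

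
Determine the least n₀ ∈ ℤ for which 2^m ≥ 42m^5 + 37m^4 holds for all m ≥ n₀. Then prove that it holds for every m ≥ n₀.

At m = 29: 536870912 < 887637655, so the inequality fails and n₀ ≥ 30. We prove 2^m ≥ 42m^5 + 37m^4 for all m ≥ 30.
For the base case m = 30: 2^m = 1073741824 and 42m^5 + 37m^4 = 1050570000, so 1073741824 ≥ 1050570000.
Suppose the result is true for m = p, so 2^p ≥ 42p^5 + 37p^4.
Then 2^(p + 1) = 2·(2^p) ≥ 2·(42p^5 + 37p^4).
Also, for p ≥ 30 we have 2·(42p^5 + 37p^4) ≥ 42(p+1)^5 + 37(p+1)^4, since 2·(42p^5 + 37p^4) − (42(p+1)^5 + 37(p+1)^4) = 42p^5 - 173p^4 - 568p^3 - 642p^2 - 358p - 79, which is nonnegative for all p ≥ 30.
Combining, 2^(p + 1) ≥ 42(p+1)^5 + 37(p+1)^4.
Hence, by induction on m, the claim holds for every m ≥ 30.
Hence the smallest such n₀ is 30.

n₀ = 30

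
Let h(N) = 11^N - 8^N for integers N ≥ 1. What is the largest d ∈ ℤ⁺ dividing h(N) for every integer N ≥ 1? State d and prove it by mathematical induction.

d = 3

Computing the first values: h(1) = 3 and h(2) = 57; gcd(3, 57) = 3, so d ≤ 3.
We prove 3 | 11^N - 8^N for all N ≥ 1 by induction on N.
For the base case N = 1: h(1) = 3 = 3·(1), so 3 | h(1).
Suppose the result is true for N = k, i.e. 3 | h(k). Then
11^{k+1} − 8^{k+1} = 11·11^k − 8·8^k = 11·(11^k − 8^k) + (3)·8^k. The first term is divisible by 3 by the inductive hypothesis, and the second term (3)·8^k is divisible by 3 since 3 | 3. Hence 3 | h(k+1).
By induction, the statement is established for all N ≥ 1.
Therefore the largest such d is 3.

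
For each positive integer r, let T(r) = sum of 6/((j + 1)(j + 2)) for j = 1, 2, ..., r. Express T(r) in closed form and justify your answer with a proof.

T(r) = 3r/(r + 2)

We claim T(r) = 3r/(r + 2) for all r ≥ 1.
When r = 1: T(1) = 1, and the closed form gives 1. They agree.
Suppose the result is true for r = j, so T(j) = 3j/(j + 2).
Then T(j+1) = T(j) + (6/((j + 2)(j + 3))) = (3j/(j + 2)) + (6/((j + 2)(j + 3))).
Simplifying, T(j+1) = 3(j + 1)/(j + 3) = 3(j+1)/((j+1) + 2),
which is the closed form with r = j+1.
By the principle of mathematical induction, the result holds for all r ≥ 1.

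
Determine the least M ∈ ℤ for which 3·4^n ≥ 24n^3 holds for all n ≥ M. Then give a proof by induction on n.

M = 5

At n = 4: 768 < 1536, so the inequality fails and M ≥ 5. We prove 3·4^n ≥ 24n^3 for all n ≥ 5.
Base step (n = 5): 3·4^n = 3072 and 24n^3 = 3000, so 3072 ≥ 3000.
Suppose the result is true for n = j, so 3·4^j ≥ 24j^3.
Then 3·4^(j + 1) = 4·(3·4^j) ≥ 4·(24j^3).
Also, for j ≥ 5 we have 4·(24j^3) ≥ 24(j+1)^3, since 4 ≥ (1 + 1/j)^3 for all j ≥ 5.
Combining, 3·4^(j + 1) ≥ 24(j+1)^3.
This completes the induction.
Hence the smallest such M is 5.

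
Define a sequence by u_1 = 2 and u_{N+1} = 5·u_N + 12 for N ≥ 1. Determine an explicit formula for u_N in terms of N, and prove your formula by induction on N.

Computing the first terms: u_1 = 2, u_2 = 22, u_3 = 122. This suggests u_N = 5^N - 3.
When N = 1: the formula gives 2 = 2 = u_1.
For the inductive step, assume it holds for an arbitrary j ≥ 1, so u_j = 5^j - 3.
Then u_{j+1} = 5·u_j + 12 = 5·(5^j - 3) + 12 = 5^(j + 1) - 3,
which is the claimed formula at N = j+1.
By induction, the statement is established for all N ≥ 1.

u_N = 5^N - 3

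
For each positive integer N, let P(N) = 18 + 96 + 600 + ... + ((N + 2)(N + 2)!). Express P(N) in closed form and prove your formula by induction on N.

We claim P(N) = (N + 3)! - 6 for all N ≥ 1.
When N = 1: P(1) = 18, and the closed form gives 18. They agree.
Suppose the result is true for N = i, so P(i) = (i + 3)! - 6.
Then P(i+1) = P(i) + ((i + 3)(i + 3)!) = ((i + 3)! - 6) + ((i + 3)(i + 3)!).
Simplifying, P(i+1) = ((i+1) + 3)! - 6,
which is the closed form with N = i+1.
By induction, the statement is established for all N ≥ 1.

P(N) = (N + 3)! - 6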